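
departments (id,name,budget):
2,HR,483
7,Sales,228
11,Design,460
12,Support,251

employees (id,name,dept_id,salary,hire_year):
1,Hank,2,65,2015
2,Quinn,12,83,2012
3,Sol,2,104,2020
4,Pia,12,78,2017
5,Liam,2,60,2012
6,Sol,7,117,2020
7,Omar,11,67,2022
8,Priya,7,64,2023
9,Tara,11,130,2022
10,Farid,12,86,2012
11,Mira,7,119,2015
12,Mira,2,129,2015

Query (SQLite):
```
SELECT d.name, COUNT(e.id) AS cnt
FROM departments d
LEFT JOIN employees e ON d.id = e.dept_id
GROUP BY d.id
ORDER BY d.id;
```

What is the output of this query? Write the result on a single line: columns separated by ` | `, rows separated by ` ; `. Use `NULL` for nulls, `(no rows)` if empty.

HR | 4 ; Sales | 3 ; Design | 2 ; Support | 3

LEFT JOIN keeps every departments row; unmatched ones get NULL for employees columns.
Group by departments.id and compute COUNT(e.id). COUNT(col) of an all-NULL group is 0.
  2: ids {1, 3, 5, 12} → COUNT(e.id)=4
  7: ids {6, 8, 11} → COUNT(e.id)=3
  11: ids {7, 9} → COUNT(e.id)=2
  12: ids {2, 4, 10} → COUNT(e.id)=3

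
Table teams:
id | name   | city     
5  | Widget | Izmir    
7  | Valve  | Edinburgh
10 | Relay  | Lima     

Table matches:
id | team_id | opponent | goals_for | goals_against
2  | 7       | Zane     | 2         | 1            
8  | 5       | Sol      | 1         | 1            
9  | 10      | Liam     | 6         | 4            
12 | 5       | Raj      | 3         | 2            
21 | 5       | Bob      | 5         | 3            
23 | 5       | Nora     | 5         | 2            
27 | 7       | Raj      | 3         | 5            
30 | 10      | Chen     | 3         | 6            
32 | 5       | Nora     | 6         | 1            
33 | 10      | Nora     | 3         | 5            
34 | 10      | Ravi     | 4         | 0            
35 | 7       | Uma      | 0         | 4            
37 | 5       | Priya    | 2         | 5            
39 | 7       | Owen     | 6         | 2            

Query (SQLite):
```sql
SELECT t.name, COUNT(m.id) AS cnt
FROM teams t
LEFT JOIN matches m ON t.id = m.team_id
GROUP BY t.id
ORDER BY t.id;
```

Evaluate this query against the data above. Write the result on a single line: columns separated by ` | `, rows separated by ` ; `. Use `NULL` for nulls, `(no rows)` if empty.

LEFT JOIN keeps every teams row; unmatched ones get NULL for matches columns.
Group by teams.id and compute COUNT(m.id). COUNT(col) of an all-NULL group is 0.
  5: ids {8, 12, 21, 23, 32, 37} → COUNT(m.id)=6
  7: ids {2, 27, 35, 39} → COUNT(m.id)=4
  10: ids {9, 30, 33, 34} → COUNT(m.id)=4

Widget | 6 ; Valve | 4 ; Relay | 4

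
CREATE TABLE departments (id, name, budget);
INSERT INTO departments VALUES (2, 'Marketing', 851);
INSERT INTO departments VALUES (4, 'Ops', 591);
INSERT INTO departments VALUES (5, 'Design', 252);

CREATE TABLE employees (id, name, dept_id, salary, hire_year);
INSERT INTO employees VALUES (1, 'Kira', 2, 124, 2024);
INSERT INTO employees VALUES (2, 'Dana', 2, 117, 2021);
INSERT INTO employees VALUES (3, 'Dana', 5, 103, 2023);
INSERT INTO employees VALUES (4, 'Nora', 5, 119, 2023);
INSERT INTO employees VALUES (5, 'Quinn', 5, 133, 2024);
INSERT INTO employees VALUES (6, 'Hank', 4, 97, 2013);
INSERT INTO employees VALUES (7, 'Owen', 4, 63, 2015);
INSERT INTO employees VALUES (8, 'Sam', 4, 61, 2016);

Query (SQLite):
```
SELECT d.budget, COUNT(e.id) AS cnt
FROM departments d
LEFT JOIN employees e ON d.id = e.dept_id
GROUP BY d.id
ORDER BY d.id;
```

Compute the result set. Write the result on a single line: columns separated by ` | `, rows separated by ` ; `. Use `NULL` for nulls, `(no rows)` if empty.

851 | 2 ; 591 | 3 ; 252 | 3

LEFT JOIN keeps every departments row; unmatched ones get NULL for employees columns.
Group by departments.id and compute COUNT(e.id). COUNT(col) of an all-NULL group is 0.
  2: ids {1, 2} → COUNT(e.id)=2
  4: ids {6, 7, 8} → COUNT(e.id)=3
  5: ids {3, 4, 5} → COUNT(e.id)=3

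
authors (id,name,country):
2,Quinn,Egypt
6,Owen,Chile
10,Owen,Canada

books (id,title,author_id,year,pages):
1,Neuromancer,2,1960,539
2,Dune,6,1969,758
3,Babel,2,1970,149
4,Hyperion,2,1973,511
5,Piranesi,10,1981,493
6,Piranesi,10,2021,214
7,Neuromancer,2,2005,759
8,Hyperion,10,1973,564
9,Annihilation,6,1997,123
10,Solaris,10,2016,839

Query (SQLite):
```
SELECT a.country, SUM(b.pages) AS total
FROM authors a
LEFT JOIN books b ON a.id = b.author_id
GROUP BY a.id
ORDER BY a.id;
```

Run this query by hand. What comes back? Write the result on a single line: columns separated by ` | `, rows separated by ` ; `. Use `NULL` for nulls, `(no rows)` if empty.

Egypt | 1958 ; Chile | 881 ; Canada | 2110

LEFT JOIN keeps every authors row; unmatched ones get NULL for books columns.
Group by authors.id and compute SUM(b.pages). SUM over an all-NULL group is NULL.
  2: ids {1, 3, 4, 7} → SUM(b.pages)=1958
  6: ids {2, 9} → SUM(b.pages)=881
  10: ids {5, 6, 8, 10} → SUM(b.pages)=2110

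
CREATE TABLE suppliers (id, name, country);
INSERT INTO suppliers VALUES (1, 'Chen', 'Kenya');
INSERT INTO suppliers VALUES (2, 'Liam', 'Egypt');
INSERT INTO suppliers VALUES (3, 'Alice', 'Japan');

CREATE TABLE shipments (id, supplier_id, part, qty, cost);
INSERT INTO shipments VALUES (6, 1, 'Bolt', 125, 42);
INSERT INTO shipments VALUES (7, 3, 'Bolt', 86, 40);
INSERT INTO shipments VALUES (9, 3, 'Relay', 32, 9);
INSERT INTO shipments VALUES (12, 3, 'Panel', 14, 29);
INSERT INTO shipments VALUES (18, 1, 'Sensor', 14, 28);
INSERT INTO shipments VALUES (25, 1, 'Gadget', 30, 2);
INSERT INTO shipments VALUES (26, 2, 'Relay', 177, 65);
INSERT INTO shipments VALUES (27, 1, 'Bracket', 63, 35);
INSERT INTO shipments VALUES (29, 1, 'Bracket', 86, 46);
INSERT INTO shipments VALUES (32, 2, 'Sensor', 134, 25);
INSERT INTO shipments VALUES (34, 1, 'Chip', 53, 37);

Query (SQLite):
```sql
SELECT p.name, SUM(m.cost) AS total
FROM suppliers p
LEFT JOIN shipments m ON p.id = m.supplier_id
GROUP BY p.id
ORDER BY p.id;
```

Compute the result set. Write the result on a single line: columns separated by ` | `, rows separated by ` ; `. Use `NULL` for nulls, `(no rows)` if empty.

Chen | 190 ; Liam | 90 ; Alice | 78

LEFT JOIN keeps every suppliers row; unmatched ones get NULL for shipments columns.
Group by suppliers.id and compute SUM(m.cost). SUM over an all-NULL group is NULL.
  1: ids {6, 18, 25, 27, 29, 34} → SUM(m.cost)=190
  2: ids {26, 32} → SUM(m.cost)=90
  3: ids {7, 9, 12} → SUM(m.cost)=78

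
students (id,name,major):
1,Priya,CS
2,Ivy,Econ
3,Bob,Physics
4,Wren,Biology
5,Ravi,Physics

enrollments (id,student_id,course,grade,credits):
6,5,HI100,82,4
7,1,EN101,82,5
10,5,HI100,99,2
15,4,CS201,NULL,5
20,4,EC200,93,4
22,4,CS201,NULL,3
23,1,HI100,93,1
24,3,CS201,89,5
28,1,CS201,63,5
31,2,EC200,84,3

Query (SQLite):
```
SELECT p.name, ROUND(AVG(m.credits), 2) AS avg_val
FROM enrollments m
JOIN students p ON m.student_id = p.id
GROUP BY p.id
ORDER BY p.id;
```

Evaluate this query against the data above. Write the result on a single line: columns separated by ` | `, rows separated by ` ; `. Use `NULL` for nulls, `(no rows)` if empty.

Priya | 3.67 ; Ivy | 3 ; Bob | 5 ; Wren | 4 ; Ravi | 3

Join each enrollments row to its students via student_id.
Group joined rows by students.id; compute ROUND(AVG(m.credits), 2) per group.
  1: ids {7, 23, 28} → ROUND(AVG(m.credits), 2)=3.67
  2: ids {31} → ROUND(AVG(m.credits), 2)=3
  3: ids {24} → ROUND(AVG(m.credits), 2)=5
  4: ids {15, 20, 22} → ROUND(AVG(m.credits), 2)=4
  5: ids {6, 10} → ROUND(AVG(m.credits), 2)=3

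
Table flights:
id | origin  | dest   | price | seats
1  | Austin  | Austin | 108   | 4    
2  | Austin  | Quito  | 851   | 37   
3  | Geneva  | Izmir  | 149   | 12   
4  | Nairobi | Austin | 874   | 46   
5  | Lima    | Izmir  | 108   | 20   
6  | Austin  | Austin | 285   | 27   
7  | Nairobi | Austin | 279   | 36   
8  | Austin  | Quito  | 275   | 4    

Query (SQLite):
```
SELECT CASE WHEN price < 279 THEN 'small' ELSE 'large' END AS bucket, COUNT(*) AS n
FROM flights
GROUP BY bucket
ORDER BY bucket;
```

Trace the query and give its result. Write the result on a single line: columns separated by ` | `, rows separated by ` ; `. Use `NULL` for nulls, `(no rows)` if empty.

Bucket rows by price < 279 → 'small' else 'large'; count each bucket.

large | 4 ; small | 4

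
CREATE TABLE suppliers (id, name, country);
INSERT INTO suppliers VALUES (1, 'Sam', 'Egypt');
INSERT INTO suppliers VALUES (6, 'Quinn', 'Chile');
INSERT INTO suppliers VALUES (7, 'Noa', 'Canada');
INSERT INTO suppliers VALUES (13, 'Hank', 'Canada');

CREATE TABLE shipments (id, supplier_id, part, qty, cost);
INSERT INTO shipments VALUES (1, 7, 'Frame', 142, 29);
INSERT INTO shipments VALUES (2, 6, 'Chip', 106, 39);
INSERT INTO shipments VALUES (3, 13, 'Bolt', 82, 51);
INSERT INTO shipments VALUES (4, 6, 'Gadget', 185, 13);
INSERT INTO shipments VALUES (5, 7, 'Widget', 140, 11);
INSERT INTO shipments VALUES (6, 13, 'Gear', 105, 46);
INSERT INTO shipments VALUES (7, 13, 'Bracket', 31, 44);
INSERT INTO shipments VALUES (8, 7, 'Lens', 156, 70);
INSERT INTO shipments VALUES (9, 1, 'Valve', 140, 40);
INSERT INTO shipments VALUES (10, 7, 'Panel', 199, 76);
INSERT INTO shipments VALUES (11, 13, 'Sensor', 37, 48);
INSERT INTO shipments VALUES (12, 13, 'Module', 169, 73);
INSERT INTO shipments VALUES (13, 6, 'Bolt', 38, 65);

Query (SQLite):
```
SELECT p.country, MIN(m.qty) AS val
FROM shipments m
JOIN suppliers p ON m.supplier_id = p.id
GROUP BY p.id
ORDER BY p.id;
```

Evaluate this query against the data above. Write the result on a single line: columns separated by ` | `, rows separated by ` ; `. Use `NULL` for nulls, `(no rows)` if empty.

Egypt | 140 ; Chile | 38 ; Canada | 140 ; Canada | 31

Join each shipments row to its suppliers via supplier_id.
Group joined rows by suppliers.id; compute MIN(m.qty) per group.
  1: ids {9} → MIN(m.qty)=140
  6: ids {2, 4, 13} → MIN(m.qty)=38
  7: ids {1, 5, 8, 10} → MIN(m.qty)=140
  13: ids {3, 6, 7, 11, 12} → MIN(m.qty)=31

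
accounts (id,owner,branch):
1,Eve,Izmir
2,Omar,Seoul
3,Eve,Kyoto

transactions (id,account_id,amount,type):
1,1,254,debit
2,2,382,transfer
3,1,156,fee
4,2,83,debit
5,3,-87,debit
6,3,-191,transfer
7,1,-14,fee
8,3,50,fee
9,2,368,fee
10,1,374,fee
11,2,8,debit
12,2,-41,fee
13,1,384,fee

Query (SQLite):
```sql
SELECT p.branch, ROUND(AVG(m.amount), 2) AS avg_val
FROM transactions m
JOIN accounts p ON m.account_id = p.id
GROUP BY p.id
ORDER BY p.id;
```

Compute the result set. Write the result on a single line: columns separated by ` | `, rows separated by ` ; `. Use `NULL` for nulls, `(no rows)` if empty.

Izmir | 230.8 ; Seoul | 160 ; Kyoto | -76

Join each transactions row to its accounts via account_id.
Group joined rows by accounts.id; compute ROUND(AVG(m.amount), 2) per group.
  1: ids {1, 3, 7, 10, 13} → ROUND(AVG(m.amount), 2)=230.8
  2: ids {2, 4, 9, 11, 12} → ROUND(AVG(m.amount), 2)=160
  3: ids {5, 6, 8} → ROUND(AVG(m.amount), 2)=-76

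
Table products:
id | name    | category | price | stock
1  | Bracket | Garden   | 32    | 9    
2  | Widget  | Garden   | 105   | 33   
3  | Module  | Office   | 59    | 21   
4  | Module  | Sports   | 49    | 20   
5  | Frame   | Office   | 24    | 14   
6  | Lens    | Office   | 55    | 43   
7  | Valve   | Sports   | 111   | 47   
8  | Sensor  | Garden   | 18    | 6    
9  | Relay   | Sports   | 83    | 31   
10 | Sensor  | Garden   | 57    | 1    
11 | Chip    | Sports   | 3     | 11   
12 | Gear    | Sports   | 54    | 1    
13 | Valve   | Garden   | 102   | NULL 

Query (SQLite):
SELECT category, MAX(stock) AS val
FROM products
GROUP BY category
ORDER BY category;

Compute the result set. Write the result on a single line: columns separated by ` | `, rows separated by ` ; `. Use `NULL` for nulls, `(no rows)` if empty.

Garden | 33 ; Office | 43 ; Sports | 47

Partition products by category; compute MAX(stock) within each group.
  Garden: ids {1, 2, 8, 10, 13} → MAX(stock)=33
  Office: ids {3, 5, 6} → MAX(stock)=43
  Sports: ids {4, 7, 9, 11, 12} → MAX(stock)=47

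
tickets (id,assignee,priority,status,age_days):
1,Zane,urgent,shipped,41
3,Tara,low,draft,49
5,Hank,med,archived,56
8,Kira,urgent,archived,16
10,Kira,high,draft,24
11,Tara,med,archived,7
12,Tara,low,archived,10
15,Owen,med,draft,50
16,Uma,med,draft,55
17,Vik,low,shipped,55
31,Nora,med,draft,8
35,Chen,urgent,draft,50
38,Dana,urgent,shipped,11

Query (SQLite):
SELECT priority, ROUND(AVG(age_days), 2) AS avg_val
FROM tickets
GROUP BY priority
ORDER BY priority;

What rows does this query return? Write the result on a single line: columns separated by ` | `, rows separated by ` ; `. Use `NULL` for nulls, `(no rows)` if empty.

Partition tickets by priority; compute ROUND(AVG(age_days), 2) within each group.
  high: ids {10} → ROUND(AVG(age_days), 2)=24
  low: ids {3, 12, 17} → ROUND(AVG(age_days), 2)=38
  med: ids {5, 11, 15, 16, 31} → ROUND(AVG(age_days), 2)=35.2
  urgent: ids {1, 8, 35, 38} → ROUND(AVG(age_days), 2)=29.5

high | 24 ; low | 38 ; med | 35.2 ; urgent | 29.5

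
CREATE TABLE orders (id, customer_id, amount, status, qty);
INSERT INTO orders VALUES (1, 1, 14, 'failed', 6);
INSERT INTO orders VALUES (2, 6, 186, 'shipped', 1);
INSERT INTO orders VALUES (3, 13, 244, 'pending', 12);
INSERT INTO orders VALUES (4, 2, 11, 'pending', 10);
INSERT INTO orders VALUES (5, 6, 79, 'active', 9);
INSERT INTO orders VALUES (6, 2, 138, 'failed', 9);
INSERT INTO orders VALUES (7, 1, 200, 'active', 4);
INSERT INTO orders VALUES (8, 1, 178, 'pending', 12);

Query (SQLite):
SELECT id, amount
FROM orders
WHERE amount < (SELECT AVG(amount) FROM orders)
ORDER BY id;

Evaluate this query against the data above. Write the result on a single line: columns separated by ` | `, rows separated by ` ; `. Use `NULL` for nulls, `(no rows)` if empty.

Scalar subquery: AVG(amount) over all orders rows = 131.25.
Keep rows where amount < that value.

1 | 14 ; 4 | 11 ; 5 | 79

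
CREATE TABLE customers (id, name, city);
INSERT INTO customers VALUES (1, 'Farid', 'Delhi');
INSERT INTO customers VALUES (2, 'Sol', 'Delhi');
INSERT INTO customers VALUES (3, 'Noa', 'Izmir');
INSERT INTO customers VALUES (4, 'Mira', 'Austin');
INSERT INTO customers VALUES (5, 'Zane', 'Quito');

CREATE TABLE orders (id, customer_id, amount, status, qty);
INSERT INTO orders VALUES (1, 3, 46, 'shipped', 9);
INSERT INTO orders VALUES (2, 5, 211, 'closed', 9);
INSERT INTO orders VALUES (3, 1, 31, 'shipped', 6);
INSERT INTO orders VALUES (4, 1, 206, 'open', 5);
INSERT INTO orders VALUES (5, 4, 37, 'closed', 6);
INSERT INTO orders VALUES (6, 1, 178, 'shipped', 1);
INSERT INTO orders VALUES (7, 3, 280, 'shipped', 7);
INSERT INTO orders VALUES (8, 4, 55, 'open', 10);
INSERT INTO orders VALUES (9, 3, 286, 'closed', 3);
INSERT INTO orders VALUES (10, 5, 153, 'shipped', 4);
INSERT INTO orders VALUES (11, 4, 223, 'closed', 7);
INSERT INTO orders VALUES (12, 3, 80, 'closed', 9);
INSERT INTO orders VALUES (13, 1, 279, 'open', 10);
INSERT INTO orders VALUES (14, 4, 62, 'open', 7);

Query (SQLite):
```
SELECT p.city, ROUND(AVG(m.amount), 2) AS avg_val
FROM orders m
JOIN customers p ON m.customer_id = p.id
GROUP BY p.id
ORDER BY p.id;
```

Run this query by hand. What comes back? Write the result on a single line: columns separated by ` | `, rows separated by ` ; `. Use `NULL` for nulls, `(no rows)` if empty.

Delhi | 173.5 ; Izmir | 173 ; Austin | 94.25 ; Quito | 182

Join each orders row to its customers via customer_id.
Group joined rows by customers.id; compute ROUND(AVG(m.amount), 2) per group.
  1: ids {3, 4, 6, 13} → ROUND(AVG(m.amount), 2)=173.5
  3: ids {1, 7, 9, 12} → ROUND(AVG(m.amount), 2)=173
  4: ids {5, 8, 11, 14} → ROUND(AVG(m.amount), 2)=94.25
  5: ids {2, 10} → ROUND(AVG(m.amount), 2)=182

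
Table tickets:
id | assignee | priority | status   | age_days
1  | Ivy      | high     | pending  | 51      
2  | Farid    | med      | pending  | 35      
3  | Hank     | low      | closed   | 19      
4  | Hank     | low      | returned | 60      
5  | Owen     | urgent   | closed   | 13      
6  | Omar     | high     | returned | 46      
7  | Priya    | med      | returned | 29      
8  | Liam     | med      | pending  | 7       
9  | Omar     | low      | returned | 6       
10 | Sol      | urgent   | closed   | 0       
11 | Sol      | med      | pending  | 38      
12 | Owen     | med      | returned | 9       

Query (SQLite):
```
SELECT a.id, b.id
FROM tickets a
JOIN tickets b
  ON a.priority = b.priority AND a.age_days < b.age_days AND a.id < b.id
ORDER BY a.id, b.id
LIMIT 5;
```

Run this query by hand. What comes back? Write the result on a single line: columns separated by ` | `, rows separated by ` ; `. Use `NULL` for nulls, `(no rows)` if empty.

Pairs (a,b) with same priority, a.age_days < b.age_days, a.id < b.id.
priority groups: high:{1,6} low:{3,4,9} med:{2,7,8,11,12} urgent:{5,10}
Ordered by (a.id, b.id); first 5.

2 | 11 ; 3 | 4 ; 7 | 11 ; 8 | 11 ; 8 | 12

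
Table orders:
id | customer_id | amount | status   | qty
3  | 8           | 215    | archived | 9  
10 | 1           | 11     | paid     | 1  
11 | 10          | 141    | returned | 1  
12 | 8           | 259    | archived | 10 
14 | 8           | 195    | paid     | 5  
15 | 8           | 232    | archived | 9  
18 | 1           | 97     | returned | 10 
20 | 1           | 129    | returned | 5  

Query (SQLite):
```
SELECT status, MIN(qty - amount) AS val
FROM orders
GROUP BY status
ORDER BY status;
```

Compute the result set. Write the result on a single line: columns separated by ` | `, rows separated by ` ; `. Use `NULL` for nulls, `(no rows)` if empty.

archived | -249 ; paid | -190 ; returned | -140

For each row compute qty - amount.
Group by status; take MIN of the expression per group.
  archived: ids {3, 12, 15} → MIN(qty - amount)=-249
  paid: ids {10, 14} → MIN(qty - amount)=-190
  returned: ids {11, 18, 20} → MIN(qty - amount)=-140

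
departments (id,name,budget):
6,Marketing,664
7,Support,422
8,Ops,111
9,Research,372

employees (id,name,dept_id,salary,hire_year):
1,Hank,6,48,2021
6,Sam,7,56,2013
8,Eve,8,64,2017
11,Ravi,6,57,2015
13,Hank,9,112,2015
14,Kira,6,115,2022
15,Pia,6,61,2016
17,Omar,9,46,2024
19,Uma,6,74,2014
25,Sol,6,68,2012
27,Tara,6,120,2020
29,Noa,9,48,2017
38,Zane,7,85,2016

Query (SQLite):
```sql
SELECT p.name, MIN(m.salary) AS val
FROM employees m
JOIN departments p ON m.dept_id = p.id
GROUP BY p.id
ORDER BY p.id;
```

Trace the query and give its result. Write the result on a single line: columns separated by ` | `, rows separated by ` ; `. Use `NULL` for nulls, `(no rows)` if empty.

Join each employees row to its departments via dept_id.
Group joined rows by departments.id; compute MIN(m.salary) per group.
  6: ids {1, 11, 14, 15, 19, 25, 27} → MIN(m.salary)=48
  7: ids {6, 38} → MIN(m.salary)=56
  8: ids {8} → MIN(m.salary)=64
  9: ids {13, 17, 29} → MIN(m.salary)=46

Marketing | 48 ; Support | 56 ; Ops | 64 ; Research | 46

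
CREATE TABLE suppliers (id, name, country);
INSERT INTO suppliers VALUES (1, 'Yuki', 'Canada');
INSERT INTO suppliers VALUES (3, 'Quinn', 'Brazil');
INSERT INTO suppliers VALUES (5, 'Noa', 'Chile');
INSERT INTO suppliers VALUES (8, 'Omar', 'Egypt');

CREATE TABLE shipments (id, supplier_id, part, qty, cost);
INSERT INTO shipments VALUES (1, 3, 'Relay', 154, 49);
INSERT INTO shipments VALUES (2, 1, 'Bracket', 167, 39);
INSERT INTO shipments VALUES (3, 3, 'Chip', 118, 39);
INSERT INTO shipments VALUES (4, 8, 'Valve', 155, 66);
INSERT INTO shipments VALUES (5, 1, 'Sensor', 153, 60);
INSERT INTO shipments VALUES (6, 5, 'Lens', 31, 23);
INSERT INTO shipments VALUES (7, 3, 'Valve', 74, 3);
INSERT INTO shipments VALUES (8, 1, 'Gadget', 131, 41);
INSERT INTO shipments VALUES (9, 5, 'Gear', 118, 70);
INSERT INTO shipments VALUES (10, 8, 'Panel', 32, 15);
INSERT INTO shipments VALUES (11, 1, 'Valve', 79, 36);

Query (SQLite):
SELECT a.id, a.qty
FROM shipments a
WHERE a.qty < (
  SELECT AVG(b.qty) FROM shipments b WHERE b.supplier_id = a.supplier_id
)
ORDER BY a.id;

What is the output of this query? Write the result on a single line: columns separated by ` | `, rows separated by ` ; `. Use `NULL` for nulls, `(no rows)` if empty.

6 | 31 ; 7 | 74 ; 8 | 131 ; 10 | 32 ; 11 | 79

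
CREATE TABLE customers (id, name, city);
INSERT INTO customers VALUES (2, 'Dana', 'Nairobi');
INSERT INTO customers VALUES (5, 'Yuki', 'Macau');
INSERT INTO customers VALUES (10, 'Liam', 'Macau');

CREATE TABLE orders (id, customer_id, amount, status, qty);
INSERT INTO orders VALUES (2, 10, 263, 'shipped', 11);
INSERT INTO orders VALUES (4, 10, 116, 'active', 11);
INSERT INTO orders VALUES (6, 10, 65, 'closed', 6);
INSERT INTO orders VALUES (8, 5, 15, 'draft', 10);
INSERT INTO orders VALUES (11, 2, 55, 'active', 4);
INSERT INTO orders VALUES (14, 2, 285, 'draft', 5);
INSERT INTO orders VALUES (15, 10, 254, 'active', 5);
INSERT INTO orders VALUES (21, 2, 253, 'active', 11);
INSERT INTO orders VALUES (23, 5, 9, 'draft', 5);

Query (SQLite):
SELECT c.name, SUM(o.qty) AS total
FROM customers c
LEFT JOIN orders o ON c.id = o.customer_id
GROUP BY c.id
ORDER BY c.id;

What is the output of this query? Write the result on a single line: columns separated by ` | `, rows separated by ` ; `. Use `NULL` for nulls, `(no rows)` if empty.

LEFT JOIN keeps every customers row; unmatched ones get NULL for orders columns.
Group by customers.id and compute SUM(o.qty). SUM over an all-NULL group is NULL.
  2: ids {11, 14, 21} → SUM(o.qty)=20
  5: ids {8, 23} → SUM(o.qty)=15
  10: ids {2, 4, 6, 15} → SUM(o.qty)=33

Dana | 20 ; Yuki | 15 ; Liam | 33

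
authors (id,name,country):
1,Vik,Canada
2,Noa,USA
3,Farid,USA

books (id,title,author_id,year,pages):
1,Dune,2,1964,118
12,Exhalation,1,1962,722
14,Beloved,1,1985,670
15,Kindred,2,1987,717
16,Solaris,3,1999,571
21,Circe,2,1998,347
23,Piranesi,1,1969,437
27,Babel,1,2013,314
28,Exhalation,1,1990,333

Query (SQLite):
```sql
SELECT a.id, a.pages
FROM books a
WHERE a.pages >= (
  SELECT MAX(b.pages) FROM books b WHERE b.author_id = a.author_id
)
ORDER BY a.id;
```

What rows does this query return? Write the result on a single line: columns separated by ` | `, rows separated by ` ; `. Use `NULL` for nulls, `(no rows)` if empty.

12 | 722 ; 15 | 717 ; 16 | 571

For each books row a, compute MAX(pages) over rows sharing a.author_id.
Keep row a if a.pages >= that per-group MAX.
  author_id=1: MAX(pages) = 722
  author_id=2: MAX(pages) = 717
  author_id=3: MAX(pages) = 571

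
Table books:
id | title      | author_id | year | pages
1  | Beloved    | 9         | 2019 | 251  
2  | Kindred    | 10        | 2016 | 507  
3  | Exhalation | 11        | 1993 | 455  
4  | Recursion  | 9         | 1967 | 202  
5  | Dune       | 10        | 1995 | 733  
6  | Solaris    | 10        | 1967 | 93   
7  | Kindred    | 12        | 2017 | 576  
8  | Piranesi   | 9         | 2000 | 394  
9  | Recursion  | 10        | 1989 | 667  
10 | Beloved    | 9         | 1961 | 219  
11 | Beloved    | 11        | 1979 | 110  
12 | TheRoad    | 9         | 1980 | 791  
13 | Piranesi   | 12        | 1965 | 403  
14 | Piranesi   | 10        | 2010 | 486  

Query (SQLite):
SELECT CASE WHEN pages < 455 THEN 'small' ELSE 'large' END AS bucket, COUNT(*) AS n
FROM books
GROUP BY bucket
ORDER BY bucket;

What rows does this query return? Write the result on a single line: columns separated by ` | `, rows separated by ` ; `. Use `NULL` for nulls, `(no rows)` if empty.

large | 7 ; small | 7

Bucket rows by pages < 455 → 'small' else 'large'; count each bucket.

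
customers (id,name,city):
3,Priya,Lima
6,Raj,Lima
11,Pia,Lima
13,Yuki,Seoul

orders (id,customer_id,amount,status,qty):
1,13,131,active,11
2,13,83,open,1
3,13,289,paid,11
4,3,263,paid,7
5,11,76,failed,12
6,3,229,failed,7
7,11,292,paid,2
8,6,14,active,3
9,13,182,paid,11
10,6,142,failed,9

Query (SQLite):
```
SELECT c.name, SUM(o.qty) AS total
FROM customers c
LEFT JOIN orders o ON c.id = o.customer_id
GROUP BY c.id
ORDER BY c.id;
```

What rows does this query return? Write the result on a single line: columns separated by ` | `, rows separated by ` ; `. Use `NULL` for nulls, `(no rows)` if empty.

LEFT JOIN keeps every customers row; unmatched ones get NULL for orders columns.
Group by customers.id and compute SUM(o.qty). SUM over an all-NULL group is NULL.
  3: ids {4, 6} → SUM(o.qty)=14
  6: ids {8, 10} → SUM(o.qty)=12
  11: ids {5, 7} → SUM(o.qty)=14
  13: ids {1, 2, 3, 9} → SUM(o.qty)=34

Priya | 14 ; Raj | 12 ; Pia | 14 ; Yuki | 34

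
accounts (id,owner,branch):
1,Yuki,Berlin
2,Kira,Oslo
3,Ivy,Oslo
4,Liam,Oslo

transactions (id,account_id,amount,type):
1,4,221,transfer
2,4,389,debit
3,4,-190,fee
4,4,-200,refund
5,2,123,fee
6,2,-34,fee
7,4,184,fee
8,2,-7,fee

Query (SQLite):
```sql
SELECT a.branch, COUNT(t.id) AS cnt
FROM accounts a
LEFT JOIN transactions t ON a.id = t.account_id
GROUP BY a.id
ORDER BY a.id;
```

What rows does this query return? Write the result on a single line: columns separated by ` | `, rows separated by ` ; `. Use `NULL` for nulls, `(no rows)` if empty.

LEFT JOIN keeps every accounts row; unmatched ones get NULL for transactions columns.
Group by accounts.id and compute COUNT(t.id). COUNT(col) of an all-NULL group is 0.
  1: ids {—} → COUNT(t.id)=0
  2: ids {5, 6, 8} → COUNT(t.id)=3
  3: ids {—} → COUNT(t.id)=0
  4: ids {1, 2, 3, 4, 7} → COUNT(t.id)=5

Berlin | 0 ; Oslo | 3 ; Oslo | 0 ; Oslo | 5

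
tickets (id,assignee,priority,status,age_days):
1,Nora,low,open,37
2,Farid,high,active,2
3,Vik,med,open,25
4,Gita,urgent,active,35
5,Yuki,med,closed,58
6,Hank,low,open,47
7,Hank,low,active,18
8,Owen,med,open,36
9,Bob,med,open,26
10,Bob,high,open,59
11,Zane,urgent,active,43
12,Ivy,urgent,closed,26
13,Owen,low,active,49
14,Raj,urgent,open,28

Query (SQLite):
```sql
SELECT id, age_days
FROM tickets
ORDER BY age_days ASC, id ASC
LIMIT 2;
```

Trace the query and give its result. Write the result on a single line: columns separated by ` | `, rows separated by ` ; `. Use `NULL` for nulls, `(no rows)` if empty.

Sort by age_days asc, tiebreak id asc: (2, id=2), (18, id=7), (25, id=3), (26, id=9), (26, id=12) …. Take first 2.

2 | 2 ; 7 | 18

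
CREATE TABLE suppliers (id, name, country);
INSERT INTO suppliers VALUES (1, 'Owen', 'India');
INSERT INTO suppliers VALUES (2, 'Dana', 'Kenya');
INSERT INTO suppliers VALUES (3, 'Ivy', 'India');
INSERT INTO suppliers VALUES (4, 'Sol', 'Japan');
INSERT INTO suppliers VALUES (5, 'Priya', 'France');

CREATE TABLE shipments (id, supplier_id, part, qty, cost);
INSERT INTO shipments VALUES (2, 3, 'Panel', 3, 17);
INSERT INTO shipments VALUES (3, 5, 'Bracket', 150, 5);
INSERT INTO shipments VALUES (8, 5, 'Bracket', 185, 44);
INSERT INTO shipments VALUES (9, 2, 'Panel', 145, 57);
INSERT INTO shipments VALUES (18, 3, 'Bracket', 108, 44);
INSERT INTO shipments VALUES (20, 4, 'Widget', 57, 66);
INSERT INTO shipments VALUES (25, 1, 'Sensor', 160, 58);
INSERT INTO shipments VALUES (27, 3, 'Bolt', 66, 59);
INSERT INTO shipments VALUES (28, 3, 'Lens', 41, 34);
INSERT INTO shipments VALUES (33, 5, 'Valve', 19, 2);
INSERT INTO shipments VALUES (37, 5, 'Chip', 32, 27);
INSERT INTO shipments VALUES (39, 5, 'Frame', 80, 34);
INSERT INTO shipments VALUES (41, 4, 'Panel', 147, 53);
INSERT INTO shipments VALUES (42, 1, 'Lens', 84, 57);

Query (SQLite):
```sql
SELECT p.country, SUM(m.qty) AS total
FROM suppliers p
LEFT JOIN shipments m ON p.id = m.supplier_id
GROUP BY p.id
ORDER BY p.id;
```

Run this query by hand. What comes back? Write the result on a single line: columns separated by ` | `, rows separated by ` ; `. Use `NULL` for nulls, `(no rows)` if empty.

India | 244 ; Kenya | 145 ; India | 218 ; Japan | 204 ; France | 466

LEFT JOIN keeps every suppliers row; unmatched ones get NULL for shipments columns.
Group by suppliers.id and compute SUM(m.qty). SUM over an all-NULL group is NULL.
  1: ids {25, 42} → SUM(m.qty)=244
  2: ids {9} → SUM(m.qty)=145
  3: ids {2, 18, 27, 28} → SUM(m.qty)=218
  4: ids {20, 41} → SUM(m.qty)=204
  5: ids {3, 8, 33, 37, 39} → SUM(m.qty)=466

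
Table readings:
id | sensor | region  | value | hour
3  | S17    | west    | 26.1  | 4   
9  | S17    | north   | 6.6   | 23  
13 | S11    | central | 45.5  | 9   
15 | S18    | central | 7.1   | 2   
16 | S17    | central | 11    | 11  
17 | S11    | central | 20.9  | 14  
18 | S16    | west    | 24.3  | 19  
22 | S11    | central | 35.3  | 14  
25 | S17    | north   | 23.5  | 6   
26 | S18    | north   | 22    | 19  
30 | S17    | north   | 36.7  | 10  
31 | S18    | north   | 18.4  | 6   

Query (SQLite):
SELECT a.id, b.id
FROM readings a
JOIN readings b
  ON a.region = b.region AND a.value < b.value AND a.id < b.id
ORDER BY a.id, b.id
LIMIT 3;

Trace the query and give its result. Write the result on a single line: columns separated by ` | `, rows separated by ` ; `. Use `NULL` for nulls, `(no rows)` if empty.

Pairs (a,b) with same region, a.value < b.value, a.id < b.id.
region groups: central:{13,15,16,17,22} north:{9,25,26,30,31} west:{3,18}
Ordered by (a.id, b.id); first 3.

9 | 25 ; 9 | 26 ; 9 | 30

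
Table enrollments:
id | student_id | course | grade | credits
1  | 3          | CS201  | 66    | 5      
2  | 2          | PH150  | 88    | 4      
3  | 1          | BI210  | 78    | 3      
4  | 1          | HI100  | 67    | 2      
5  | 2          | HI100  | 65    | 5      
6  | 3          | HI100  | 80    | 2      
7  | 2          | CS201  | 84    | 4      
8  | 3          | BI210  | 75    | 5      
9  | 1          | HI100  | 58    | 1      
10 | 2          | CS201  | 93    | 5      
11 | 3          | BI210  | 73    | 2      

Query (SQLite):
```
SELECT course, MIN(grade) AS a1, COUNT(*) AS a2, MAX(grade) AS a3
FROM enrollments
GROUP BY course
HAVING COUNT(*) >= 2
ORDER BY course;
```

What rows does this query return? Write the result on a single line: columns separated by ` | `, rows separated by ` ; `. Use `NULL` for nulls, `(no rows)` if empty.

Group enrollments by course.
Per group compute: MIN(grade), COUNT(*), MAX(grade).
HAVING: drop groups with fewer than 2 rows.
  BI210: ids {3, 8, 11} → MIN(grade)=73, COUNT(*)=3, MAX(grade)=78
  CS201: ids {1, 7, 10} → MIN(grade)=66, COUNT(*)=3, MAX(grade)=93
  HI100: ids {4, 5, 6, 9} → MIN(grade)=58, COUNT(*)=4, MAX(grade)=80
  PH150: ids {2} → MIN(grade)=88, COUNT(*)=1, MAX(grade)=88

BI210 | 73 | 3 | 78 ; CS201 | 66 | 3 | 93 ; HI100 | 58 | 4 | 80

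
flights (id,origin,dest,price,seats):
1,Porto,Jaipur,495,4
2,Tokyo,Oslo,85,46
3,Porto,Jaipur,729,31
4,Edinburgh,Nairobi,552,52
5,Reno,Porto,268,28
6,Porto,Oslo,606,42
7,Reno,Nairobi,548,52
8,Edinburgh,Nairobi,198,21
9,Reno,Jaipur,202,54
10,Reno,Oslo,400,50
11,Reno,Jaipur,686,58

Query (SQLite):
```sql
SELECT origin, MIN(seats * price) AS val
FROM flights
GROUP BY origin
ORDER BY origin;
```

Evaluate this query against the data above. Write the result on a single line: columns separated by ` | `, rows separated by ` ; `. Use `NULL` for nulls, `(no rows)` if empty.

For each row compute seats * price.
Group by origin; take MIN of the expression per group.
  Edinburgh: ids {4, 8} → MIN(seats * price)=4158
  Porto: ids {1, 3, 6} → MIN(seats * price)=1980
  Reno: ids {5, 7, 9, 10, 11} → MIN(seats * price)=7504
  Tokyo: ids {2} → MIN(seats * price)=3910

Edinburgh | 4158 ; Porto | 1980 ; Reno | 7504 ; Tokyo | 3910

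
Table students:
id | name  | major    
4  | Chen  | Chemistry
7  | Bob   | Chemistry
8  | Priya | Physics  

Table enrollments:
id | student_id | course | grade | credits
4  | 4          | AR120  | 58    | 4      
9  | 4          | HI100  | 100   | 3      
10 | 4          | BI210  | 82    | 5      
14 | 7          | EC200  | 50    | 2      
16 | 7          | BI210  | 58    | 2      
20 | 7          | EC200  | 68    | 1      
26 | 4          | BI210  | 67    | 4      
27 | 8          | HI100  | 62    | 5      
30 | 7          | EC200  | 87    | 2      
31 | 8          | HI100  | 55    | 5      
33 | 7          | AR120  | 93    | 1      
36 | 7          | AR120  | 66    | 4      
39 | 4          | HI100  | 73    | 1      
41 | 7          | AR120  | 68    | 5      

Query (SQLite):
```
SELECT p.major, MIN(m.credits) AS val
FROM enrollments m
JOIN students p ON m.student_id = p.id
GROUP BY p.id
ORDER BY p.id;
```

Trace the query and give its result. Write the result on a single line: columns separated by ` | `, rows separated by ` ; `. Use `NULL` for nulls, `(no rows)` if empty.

Join each enrollments row to its students via student_id.
Group joined rows by students.id; compute MIN(m.credits) per group.
  4: ids {4, 9, 10, 26, 39} → MIN(m.credits)=1
  7: ids {14, 16, 20, 30, 33, 36, 41} → MIN(m.credits)=1
  8: ids {27, 31} → MIN(m.credits)=5

Chemistry | 1 ; Chemistry | 1 ; Physics | 5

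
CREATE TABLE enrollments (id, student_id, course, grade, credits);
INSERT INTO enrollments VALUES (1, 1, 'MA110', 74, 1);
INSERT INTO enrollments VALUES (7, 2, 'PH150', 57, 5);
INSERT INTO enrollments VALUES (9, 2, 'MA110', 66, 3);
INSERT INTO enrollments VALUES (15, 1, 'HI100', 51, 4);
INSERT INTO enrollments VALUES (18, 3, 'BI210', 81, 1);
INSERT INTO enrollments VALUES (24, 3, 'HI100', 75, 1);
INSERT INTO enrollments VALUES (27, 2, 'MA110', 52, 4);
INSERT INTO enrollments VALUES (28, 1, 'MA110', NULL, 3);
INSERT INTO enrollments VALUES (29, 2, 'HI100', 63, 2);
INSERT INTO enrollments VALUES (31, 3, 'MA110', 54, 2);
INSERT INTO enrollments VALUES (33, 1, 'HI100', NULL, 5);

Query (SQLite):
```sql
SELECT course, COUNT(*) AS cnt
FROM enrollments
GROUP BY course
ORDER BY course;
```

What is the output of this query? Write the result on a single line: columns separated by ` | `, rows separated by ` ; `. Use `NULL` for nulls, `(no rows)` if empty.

BI210 | 1 ; HI100 | 4 ; MA110 | 5 ; PH150 | 1

Partition enrollments by course; compute COUNT(*) within each group.
  BI210: ids {18} → COUNT(*)=1
  HI100: ids {15, 24, 29, 33} → COUNT(*)=4
  MA110: ids {1, 9, 27, 28, 31} → COUNT(*)=5
  PH150: ids {7} → COUNT(*)=1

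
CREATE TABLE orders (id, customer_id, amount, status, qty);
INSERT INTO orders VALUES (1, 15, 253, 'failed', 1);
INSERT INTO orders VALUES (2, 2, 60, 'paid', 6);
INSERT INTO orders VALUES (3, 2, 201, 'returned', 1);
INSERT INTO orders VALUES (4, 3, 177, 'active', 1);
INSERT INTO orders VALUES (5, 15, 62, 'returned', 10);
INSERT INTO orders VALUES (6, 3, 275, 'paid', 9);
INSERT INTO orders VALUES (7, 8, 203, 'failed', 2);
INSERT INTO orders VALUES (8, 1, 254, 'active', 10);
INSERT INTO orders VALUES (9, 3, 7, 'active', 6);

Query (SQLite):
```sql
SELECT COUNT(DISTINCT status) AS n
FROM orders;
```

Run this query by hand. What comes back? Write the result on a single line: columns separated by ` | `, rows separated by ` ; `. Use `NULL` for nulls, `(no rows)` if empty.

4

Count distinct non-NULL status values.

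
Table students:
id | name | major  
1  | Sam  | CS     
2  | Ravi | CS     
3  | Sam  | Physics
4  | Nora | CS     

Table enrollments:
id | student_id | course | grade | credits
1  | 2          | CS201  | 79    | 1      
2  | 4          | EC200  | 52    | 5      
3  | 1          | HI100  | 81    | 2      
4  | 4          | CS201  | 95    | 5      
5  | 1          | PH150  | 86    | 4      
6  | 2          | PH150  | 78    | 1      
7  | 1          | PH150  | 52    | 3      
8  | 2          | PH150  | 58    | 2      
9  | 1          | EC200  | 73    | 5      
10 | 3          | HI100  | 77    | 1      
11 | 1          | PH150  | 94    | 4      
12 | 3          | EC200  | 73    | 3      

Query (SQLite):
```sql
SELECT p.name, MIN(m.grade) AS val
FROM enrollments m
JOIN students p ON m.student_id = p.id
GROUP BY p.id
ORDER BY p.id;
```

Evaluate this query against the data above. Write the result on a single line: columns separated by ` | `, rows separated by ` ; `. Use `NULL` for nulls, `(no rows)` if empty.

Join each enrollments row to its students via student_id.
Group joined rows by students.id; compute MIN(m.grade) per group.
  1: ids {3, 5, 7, 9, 11} → MIN(m.grade)=52
  2: ids {1, 6, 8} → MIN(m.grade)=58
  3: ids {10, 12} → MIN(m.grade)=73
  4: ids {2, 4} → MIN(m.grade)=52

Sam | 52 ; Ravi | 58 ; Sam | 73 ; Nora | 52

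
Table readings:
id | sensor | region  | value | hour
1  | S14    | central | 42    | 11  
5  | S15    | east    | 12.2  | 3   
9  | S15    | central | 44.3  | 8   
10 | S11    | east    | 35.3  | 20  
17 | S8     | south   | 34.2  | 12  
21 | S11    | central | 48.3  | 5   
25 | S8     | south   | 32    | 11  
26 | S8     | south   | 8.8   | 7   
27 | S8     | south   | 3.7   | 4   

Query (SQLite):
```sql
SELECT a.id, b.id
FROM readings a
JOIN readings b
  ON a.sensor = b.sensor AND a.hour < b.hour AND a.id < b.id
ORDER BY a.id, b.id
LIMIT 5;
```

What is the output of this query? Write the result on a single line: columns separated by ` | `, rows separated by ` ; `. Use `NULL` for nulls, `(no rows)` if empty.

Pairs (a,b) with same sensor, a.hour < b.hour, a.id < b.id.
sensor groups: S11:{10,21} S14:{1} S15:{5,9} S8:{17,25,26,27}
Ordered by (a.id, b.id); first 5.

5 | 9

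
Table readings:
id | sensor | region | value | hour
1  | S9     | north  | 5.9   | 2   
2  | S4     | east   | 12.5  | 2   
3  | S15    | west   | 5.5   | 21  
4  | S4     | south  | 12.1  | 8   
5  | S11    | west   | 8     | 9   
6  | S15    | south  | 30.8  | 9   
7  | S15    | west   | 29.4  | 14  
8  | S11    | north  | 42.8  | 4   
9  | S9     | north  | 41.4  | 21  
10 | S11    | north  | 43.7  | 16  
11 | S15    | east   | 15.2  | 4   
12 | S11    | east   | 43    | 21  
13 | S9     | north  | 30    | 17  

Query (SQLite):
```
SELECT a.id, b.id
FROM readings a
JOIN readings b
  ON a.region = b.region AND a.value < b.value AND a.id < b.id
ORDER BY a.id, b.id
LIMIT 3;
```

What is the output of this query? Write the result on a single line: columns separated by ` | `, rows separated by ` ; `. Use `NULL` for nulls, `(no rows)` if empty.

1 | 8 ; 1 | 9 ; 1 | 10

Pairs (a,b) with same region, a.value < b.value, a.id < b.id.
region groups: east:{2,11,12} north:{1,8,9,10,13} south:{4,6} west:{3,5,7}
Ordered by (a.id, b.id); first 3.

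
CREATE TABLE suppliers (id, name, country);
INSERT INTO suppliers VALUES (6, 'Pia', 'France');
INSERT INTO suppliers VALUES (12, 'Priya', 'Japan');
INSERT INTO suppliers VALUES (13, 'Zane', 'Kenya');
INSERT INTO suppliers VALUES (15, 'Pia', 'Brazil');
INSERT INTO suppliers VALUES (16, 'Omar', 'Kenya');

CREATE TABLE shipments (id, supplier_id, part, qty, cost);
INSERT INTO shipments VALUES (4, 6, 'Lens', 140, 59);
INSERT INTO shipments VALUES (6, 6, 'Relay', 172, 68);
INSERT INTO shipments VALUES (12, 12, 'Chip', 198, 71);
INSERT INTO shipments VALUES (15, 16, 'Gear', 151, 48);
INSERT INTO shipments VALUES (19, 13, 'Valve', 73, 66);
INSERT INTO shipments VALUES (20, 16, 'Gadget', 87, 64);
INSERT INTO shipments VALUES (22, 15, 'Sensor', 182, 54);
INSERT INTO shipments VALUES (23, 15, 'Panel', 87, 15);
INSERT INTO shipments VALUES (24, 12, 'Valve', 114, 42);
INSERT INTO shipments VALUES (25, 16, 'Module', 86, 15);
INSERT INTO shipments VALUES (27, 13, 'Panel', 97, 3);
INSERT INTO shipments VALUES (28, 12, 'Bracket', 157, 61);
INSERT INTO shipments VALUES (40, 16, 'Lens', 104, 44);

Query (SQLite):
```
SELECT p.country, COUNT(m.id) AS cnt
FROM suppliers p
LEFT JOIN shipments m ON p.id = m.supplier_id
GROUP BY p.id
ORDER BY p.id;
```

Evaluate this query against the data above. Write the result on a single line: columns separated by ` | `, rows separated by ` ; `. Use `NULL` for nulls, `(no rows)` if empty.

France | 2 ; Japan | 3 ; Kenya | 2 ; Brazil | 2 ; Kenya | 4

LEFT JOIN keeps every suppliers row; unmatched ones get NULL for shipments columns.
Group by suppliers.id and compute COUNT(m.id). COUNT(col) of an all-NULL group is 0.
  6: ids {4, 6} → COUNT(m.id)=2
  12: ids {12, 24, 28} → COUNT(m.id)=3
  13: ids {19, 27} → COUNT(m.id)=2
  15: ids {22, 23} → COUNT(m.id)=2
  16: ids {15, 20, 25, 40} → COUNT(m.id)=4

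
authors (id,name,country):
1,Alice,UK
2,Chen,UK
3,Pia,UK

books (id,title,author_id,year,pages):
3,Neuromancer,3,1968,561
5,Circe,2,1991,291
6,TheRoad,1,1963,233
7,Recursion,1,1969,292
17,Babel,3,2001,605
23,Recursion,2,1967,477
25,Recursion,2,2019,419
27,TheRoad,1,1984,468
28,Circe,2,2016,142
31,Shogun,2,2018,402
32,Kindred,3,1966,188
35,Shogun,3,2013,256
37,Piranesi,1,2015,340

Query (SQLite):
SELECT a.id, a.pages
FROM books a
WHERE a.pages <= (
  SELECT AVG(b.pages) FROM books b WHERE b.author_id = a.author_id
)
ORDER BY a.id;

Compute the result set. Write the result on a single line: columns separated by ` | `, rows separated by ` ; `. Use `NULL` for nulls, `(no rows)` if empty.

For each books row a, compute AVG(pages) over rows sharing a.author_id.
Keep row a if a.pages <= that per-group AVG.
  author_id=1: AVG(pages) = 333.25
  author_id=2: AVG(pages) = 346.2
  author_id=3: AVG(pages) = 402.5

5 | 291 ; 6 | 233 ; 7 | 292 ; 28 | 142 ; 32 | 188 ; 35 | 256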